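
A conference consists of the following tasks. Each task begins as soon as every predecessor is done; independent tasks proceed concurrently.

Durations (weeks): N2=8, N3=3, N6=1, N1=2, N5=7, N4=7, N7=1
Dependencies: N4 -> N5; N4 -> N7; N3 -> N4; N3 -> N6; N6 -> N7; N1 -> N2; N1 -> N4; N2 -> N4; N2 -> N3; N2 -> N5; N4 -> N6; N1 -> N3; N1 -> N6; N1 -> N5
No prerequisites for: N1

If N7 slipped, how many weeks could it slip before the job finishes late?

The longest chain is N1→N2→N3→N4→N5 = 2+8+3+7+7 = 27; overall finish 27 weeks.
N7 finishes as early as 22 and must finish by 27.
So N7 can slip 27 − 22 = 5 weeks.

5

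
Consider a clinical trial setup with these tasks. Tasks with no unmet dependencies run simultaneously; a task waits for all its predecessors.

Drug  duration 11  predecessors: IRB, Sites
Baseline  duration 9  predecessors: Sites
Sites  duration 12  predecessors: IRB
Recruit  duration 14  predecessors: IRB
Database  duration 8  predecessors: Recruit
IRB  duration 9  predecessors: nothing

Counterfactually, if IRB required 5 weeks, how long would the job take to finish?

28

The binding path is IRB→Sites→Drug = 9+12+11 = 32; finish at 32 weeks.
IRB lies on that path, so at 5 weeks the path becomes 28 weeks.
The critical path is still IRB→Sites→Drug; finish is now 28 weeks.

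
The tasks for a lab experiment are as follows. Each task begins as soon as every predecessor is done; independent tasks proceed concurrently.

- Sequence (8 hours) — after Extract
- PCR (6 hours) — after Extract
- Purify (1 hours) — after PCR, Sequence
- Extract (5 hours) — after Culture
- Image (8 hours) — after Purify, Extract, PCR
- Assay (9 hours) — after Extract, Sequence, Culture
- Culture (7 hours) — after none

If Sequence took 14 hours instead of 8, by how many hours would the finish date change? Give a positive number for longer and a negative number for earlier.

6

Baseline: Culture→Extract→Sequence→Purify→Image = 7+5+8+1+8 = 29 → 29 hours.
Sequence is on the critical path; changing it to 14 makes that path 35 hours.
That remains the longest chain; total 35 hours.
Change in finish: 35 − 29 = +6 hours.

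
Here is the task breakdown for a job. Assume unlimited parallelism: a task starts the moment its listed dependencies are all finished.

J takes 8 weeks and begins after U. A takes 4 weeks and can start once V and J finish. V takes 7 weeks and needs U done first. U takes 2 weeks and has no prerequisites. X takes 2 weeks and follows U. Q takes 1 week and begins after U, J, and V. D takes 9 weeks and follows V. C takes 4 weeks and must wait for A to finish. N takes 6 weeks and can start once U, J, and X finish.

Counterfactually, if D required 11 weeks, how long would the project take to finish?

As given, the longest chain is U→V→D = 2+7+9 = 18, so the finish is 18 weeks.
D lies on that path, so at 11 weeks the path becomes 20 weeks.
The critical path is still U→V→D; finish is now 20 weeks.

20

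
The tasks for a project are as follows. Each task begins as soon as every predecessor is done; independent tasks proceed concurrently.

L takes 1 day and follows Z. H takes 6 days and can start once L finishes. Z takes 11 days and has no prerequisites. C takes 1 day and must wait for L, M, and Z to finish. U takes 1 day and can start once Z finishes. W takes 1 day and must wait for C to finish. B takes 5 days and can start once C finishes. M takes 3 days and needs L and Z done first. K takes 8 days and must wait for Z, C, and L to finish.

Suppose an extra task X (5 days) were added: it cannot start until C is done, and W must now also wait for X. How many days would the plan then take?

Originally the plan takes 24 days.
With X inserted, W now waits for max(C, X).
New critical path: Z→L→M→C→K = 11+1+3+1+8 = 24 ⇒ 24 days.

24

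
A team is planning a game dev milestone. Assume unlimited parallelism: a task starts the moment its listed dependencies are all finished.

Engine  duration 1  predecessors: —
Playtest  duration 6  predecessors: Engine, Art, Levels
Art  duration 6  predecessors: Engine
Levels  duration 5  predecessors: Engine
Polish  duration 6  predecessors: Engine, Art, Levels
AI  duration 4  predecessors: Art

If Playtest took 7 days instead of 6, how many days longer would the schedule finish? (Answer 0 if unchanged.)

1

Critical path before the change: Engine→Art→Playtest = 1+6+6 = 13 giving 13 days.
Playtest lies on that path, so at 7 days the path becomes 14 days.
The critical path is still Engine→Art→Playtest; finish is now 14 days.
Change in finish: 14 − 13 = +1 days.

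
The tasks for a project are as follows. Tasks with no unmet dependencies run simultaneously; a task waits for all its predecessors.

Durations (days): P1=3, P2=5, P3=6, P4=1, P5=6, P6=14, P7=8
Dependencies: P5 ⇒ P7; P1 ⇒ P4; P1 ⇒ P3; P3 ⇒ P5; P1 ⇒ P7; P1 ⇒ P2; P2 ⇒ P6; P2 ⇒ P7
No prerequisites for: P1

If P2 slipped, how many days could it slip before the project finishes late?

1

The longest chain is P1→P3→P5→P7 = 3+6+6+8 = 23; overall finish 23 days.
The longest chain containing P2 totals 22 days.
So P2 can slip 9 − 8 = 1 day.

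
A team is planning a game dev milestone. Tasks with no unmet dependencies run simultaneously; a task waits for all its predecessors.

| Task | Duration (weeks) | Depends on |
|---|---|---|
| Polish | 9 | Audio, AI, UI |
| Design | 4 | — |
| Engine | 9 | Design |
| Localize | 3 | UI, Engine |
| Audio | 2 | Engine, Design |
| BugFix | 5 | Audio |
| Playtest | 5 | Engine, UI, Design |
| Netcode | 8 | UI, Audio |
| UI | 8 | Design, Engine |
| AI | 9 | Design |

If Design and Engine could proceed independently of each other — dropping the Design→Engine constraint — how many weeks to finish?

Original critical path: Design→Engine→UI→Polish = 4+9+8+9 = 30 ⇒ 30 weeks.
Without Design→Engine, Engine's earliest start moves from 4 to 0.
The longest chain is now Engine→UI→Polish = 9+8+9 = 26, so the schedule takes 26 weeks.

26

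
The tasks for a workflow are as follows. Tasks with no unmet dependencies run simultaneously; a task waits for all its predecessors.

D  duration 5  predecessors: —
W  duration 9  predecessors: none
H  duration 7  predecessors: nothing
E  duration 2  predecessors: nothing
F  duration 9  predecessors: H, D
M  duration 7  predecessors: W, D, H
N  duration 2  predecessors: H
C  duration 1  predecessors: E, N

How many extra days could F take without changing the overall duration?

0

W→M = 9+7 = 16 sets the makespan at 16 days.
F finishes as early as 16 and must finish by 16.
Float = 16 − 16 = 0.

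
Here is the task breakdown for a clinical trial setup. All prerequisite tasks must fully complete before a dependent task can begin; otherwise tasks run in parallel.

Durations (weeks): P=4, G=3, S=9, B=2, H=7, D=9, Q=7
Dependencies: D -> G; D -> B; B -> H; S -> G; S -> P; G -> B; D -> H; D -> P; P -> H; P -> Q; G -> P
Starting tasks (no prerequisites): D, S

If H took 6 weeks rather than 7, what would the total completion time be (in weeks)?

23

Actual critical path: D→G→P→H = 9+3+4+7 = 23 ⇒ 23 weeks.
H is on the critical path; changing it to 6 makes that path 22 weeks.
Now D→G→P→Q = 9+3+4+7 = 23 is longest, so the finish becomes 23 weeks.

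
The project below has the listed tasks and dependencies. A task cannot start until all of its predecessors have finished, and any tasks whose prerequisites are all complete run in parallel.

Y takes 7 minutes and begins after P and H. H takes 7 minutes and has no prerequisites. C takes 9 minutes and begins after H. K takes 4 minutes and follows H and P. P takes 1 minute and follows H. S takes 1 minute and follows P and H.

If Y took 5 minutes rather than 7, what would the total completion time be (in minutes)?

16

Critical path before the change: H→C = 7+9 = 16 giving 16 minutes.
Y is off the critical path — its longest chain is 15 minutes, giving 1 of slack.
No other chain overtakes it, so the finish is 16 minutes.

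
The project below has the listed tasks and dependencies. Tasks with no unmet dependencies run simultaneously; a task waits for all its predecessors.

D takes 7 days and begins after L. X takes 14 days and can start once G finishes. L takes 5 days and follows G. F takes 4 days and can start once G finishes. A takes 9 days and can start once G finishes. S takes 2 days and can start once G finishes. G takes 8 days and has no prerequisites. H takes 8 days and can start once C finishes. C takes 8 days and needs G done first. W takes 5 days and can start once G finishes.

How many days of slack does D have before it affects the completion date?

Critical path: G→C→H = 8+8+8 = 24, so the finish is 24 days.
The longest chain containing D totals 20 days.
Float = 24 − 20 = 4.

4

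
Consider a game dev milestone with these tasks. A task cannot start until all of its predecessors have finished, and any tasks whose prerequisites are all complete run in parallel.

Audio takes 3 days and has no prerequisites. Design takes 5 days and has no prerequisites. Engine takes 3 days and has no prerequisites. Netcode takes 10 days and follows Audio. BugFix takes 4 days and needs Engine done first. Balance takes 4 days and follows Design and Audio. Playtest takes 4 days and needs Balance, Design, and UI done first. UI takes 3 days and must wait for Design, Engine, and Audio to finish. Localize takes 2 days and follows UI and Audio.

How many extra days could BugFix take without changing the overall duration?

6

Design→Balance→Playtest = 5+4+4 = 13 sets the makespan at 13 days.
The longest chain containing BugFix totals 7 days.
Slack of BugFix = 9 − 3 = 6 days.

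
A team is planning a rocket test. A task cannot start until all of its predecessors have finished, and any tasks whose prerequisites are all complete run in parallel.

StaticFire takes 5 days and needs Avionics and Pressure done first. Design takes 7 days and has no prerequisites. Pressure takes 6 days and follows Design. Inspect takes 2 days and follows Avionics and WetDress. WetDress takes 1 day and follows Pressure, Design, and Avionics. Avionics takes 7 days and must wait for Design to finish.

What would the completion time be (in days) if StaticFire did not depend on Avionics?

18

With the dependency in place, Design→Avionics→StaticFire = 7+7+5 = 19 sets the finish at 19 days.
Without Avionics→StaticFire, StaticFire's earliest start moves from 14 to 13.
New critical path: Design→Pressure→StaticFire = 7+6+5 = 18 ⇒ 18 days.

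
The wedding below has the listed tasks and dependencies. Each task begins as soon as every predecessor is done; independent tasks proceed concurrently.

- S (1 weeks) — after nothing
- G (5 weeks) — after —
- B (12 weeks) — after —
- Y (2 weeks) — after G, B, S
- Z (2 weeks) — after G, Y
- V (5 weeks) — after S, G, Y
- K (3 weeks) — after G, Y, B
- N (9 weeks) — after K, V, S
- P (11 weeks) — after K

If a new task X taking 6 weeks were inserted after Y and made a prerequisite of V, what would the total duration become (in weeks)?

Originally the wedding takes 28 weeks.
With X inserted, V now waits for max(S, G, Y, X).
New critical path: B→Y→X→V→N = 12+2+6+5+9 = 34 ⇒ 34 weeks.

34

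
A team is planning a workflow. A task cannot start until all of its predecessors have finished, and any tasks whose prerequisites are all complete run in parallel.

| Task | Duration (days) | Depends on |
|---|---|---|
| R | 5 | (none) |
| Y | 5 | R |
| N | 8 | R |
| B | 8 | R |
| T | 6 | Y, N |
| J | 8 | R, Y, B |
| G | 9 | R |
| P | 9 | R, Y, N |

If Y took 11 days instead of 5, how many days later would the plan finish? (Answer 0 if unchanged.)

3

Baseline: R→N→P = 5+8+9 = 22 → 22 days.
Y is off the critical path — its longest chain is 19 days, giving 3 of slack.
The binding chain switches to R→Y→P = 5+11+9 = 25; finish 25 days.
Change in finish: 25 − 22 = +3 days.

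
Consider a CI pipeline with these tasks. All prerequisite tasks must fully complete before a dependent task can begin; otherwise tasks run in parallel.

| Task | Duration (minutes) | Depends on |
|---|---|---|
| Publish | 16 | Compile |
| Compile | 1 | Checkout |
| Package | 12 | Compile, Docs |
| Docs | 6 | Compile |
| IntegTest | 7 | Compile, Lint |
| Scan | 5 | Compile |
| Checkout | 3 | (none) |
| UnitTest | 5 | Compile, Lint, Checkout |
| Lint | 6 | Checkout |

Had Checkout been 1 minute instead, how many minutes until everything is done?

As given, the longest chain is Checkout→Compile→Docs→Package = 3+1+6+12 = 22, so the finish is 22 minutes.
Since Checkout is critical, the -2 change carries straight to that chain (now 20 minutes).
No other chain overtakes it, so the finish is 20 minutes.

20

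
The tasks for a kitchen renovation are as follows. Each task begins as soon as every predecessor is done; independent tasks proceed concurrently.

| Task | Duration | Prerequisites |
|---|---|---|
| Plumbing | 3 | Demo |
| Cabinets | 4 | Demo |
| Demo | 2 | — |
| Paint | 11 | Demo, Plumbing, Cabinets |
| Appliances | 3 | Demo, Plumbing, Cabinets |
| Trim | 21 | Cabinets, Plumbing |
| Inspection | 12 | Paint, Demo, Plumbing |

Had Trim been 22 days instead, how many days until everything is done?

29

As given, the longest chain is Demo→Cabinets→Paint→Inspection = 2+4+11+12 = 29, so the finish is 29 days.
The longest path through Trim is only 27 days, so Trim has float 2.
That remains the longest chain; total 29 days.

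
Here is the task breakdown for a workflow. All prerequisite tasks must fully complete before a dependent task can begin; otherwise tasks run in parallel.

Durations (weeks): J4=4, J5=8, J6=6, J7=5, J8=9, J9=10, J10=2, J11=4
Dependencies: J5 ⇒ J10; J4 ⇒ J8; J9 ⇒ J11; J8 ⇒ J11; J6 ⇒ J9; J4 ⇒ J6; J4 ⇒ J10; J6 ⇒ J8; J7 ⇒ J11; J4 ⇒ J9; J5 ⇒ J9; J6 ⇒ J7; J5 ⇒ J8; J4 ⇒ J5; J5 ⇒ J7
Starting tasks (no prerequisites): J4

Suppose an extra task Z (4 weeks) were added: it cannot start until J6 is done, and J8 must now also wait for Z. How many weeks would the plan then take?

27

Originally the plan takes 26 weeks.
With Z inserted, J8 now waits for max(J6, J4, J5, Z).
New critical path: J4→J6→Z→J8→J11 = 4+6+4+9+4 = 27 ⇒ 27 weeks.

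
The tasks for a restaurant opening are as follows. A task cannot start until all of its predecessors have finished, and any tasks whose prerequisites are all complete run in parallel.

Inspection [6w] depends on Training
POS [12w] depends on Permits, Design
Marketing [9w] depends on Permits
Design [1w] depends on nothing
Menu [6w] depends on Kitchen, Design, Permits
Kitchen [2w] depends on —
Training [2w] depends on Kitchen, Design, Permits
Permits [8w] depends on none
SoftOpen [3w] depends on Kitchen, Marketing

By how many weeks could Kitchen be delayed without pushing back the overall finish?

10

The longest chain is Permits→POS = 8+12 = 20; overall finish 20 weeks.
Longest path through Kitchen: 10 weeks (earliest finish 2, latest finish 12).
Slack of Kitchen = 10 − 0 = 10 weeks.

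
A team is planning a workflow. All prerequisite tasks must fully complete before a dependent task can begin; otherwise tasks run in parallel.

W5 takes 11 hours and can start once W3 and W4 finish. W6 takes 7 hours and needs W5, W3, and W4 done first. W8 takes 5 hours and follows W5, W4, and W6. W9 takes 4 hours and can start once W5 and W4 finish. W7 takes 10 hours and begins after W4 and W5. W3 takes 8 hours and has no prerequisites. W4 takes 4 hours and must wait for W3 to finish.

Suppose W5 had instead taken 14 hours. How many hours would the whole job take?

Baseline: W3→W4→W5→W6→W8 = 8+4+11+7+5 = 35 → 35 hours.
Since W5 is critical, the +3 change carries straight to that chain (now 38 hours).
No other chain overtakes it, so the finish is 38 hours.

38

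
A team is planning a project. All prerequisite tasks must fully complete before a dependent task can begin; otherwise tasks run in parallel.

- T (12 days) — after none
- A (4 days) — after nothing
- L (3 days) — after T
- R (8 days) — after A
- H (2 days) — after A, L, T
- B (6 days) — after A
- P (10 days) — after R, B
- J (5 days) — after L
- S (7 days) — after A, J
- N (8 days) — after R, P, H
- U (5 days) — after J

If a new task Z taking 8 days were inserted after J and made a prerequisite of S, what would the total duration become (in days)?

35

Originally the plan takes 30 days.
With Z inserted, S now waits for max(A, J, Z).
New critical path: T→L→J→Z→S = 12+3+5+8+7 = 35 ⇒ 35 days.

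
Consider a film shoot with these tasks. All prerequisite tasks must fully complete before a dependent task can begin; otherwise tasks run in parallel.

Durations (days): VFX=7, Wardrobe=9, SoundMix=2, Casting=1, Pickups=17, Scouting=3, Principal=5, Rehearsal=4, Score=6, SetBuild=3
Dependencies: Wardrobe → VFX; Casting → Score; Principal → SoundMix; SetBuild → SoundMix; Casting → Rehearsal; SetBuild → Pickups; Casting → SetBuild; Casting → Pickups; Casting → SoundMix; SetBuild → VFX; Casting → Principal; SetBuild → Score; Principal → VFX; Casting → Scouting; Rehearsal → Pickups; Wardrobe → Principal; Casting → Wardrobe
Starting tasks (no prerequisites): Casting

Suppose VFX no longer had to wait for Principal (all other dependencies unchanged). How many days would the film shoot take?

22

Original critical path: Casting→Wardrobe→Principal→VFX = 1+9+5+7 = 22 ⇒ 22 days.
Without Principal→VFX, VFX's earliest start moves from 15 to 10.
New critical path: Casting→Rehearsal→Pickups = 1+4+17 = 22 ⇒ 22 days.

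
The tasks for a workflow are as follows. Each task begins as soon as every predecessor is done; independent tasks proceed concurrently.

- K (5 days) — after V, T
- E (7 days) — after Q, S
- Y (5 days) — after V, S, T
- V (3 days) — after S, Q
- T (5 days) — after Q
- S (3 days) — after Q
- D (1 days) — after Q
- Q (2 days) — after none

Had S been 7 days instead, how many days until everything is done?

Actual critical path: Q→S→V→Y = 2+3+3+5 = 13 ⇒ 13 days.
S is on the critical path; changing it to 7 makes that path 17 days.
The critical path is still Q→S→V→Y; finish is now 17 days.

17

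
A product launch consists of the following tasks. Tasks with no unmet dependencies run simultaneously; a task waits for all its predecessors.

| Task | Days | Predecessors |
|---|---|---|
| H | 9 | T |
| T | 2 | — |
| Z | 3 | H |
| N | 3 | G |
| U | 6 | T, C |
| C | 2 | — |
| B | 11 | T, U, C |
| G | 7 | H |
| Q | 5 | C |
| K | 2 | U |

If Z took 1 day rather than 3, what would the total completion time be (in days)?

21

Baseline: T→H→G→N = 2+9+7+3 = 21 → 21 days.
The longest path through Z is only 14 days, so Z has float 7.
The critical path is still T→H→G→N; finish is now 21 days.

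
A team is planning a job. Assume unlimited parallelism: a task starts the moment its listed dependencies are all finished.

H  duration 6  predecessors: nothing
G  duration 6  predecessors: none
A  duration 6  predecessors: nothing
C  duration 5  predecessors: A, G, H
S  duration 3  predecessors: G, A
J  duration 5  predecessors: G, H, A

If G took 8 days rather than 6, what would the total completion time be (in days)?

13

Baseline: G→C = 6+5 = 11 → 11 days.
Since G is critical, the +2 change carries straight to that chain (now 13 days).
No other chain overtakes it, so the finish is 13 days.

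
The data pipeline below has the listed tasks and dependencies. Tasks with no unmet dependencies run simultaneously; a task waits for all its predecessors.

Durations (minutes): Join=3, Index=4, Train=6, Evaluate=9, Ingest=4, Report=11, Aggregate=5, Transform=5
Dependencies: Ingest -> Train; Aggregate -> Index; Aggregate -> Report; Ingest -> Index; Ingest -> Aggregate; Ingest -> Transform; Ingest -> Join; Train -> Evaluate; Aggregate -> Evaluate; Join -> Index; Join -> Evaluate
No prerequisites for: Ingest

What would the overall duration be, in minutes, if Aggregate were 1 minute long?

Critical path before the change: Ingest→Aggregate→Report = 4+5+11 = 20 giving 20 minutes.
Aggregate lies on that path, so at 1 minute the path becomes 16 minutes.
The binding chain switches to Ingest→Train→Evaluate = 4+6+9 = 19; finish 19 minutes.

19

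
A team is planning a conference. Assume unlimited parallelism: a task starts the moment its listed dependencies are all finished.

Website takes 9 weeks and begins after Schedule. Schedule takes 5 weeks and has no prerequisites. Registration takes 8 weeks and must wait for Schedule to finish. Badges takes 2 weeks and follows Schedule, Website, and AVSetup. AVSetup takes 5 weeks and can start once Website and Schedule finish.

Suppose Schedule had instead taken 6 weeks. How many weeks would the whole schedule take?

Baseline: Schedule→Website→AVSetup→Badges = 5+9+5+2 = 21 → 21 weeks.
Since Schedule is critical, the +1 change carries straight to that chain (now 22 weeks).
No other chain overtakes it, so the finish is 22 weeks.

22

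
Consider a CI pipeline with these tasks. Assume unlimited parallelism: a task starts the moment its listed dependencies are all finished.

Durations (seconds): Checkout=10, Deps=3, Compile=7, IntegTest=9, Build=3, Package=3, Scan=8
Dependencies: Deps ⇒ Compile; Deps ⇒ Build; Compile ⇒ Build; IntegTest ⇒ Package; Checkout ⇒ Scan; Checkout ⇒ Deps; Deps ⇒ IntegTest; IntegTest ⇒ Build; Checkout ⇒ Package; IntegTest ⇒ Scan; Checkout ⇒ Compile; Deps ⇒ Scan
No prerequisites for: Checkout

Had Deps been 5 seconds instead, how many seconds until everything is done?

32

Baseline: Checkout→Deps→IntegTest→Scan = 10+3+9+8 = 30 → 30 seconds.
Deps is on the critical path; changing it to 5 makes that path 32 seconds.
The critical path is still Checkout→Deps→IntegTest→Scan; finish is now 32 seconds.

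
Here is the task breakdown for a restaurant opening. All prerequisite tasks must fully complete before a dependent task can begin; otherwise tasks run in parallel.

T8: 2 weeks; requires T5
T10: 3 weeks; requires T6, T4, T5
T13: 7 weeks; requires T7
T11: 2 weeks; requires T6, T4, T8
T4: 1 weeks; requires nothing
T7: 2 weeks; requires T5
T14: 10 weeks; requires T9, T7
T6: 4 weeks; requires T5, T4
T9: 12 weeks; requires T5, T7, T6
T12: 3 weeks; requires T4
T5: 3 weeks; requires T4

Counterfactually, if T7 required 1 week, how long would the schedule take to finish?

30

Critical path before the change: T4→T5→T6→T9→T14 = 1+3+4+12+10 = 30 giving 30 weeks.
T7 is off the critical path — its longest chain is 28 weeks, giving 2 of slack.
The critical path is still T4→T5→T6→T9→T14; finish is now 30 weeks.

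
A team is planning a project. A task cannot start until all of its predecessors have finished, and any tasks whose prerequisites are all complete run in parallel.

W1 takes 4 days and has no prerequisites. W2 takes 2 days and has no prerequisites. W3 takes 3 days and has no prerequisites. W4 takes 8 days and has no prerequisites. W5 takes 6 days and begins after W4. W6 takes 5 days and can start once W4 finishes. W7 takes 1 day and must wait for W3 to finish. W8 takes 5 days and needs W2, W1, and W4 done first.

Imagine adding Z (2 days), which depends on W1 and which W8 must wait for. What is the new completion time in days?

Originally the project takes 14 days.
With Z inserted, W8 now waits for max(W2, W1, W4, Z).
New critical path: W4→W5 = 8+6 = 14 ⇒ 14 days.

14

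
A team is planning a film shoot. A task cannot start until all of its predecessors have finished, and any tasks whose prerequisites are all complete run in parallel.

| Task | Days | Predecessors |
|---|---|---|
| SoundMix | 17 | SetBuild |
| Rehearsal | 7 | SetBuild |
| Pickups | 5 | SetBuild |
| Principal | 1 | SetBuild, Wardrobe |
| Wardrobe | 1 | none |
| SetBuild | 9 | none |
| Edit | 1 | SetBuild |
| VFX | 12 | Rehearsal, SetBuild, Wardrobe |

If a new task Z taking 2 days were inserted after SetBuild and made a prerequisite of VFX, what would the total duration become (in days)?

28

Originally the schedule takes 28 days.
With Z inserted, VFX now waits for max(Rehearsal, SetBuild, Wardrobe, Z).
New critical path: SetBuild→Rehearsal→VFX = 9+7+12 = 28 ⇒ 28 days.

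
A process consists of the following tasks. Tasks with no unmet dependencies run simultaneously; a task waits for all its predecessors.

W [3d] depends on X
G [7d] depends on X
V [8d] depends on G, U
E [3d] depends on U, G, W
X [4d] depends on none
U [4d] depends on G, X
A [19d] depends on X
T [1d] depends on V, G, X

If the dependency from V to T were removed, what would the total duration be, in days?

23

Before: longest chain X→G→U→V→T = 4+7+4+8+1 = 24, finish 24.
Without V→T, T's earliest start moves from 23 to 11.
After: X→G→U→V = 4+7+4+8 = 23 → 23 days.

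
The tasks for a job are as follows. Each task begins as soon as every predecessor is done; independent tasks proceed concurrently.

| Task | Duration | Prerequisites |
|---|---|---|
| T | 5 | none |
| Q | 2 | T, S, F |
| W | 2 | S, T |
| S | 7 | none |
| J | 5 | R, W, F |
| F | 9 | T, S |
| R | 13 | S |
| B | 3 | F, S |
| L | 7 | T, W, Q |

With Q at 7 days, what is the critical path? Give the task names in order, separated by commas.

Critical path before the change: S→F→Q→L = 7+9+2+7 = 25 giving 25 days.
Q lies on that path, so at 7 days the path becomes 30 days.
No other chain overtakes it, so the finish is 30 days.

S, F, Q, L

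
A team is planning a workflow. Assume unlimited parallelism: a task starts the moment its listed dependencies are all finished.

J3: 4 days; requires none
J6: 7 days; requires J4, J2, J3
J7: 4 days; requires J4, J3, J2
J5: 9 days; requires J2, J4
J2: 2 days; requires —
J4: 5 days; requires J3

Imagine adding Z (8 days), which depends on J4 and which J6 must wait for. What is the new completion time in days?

Originally the plan takes 18 days.
With Z inserted, J6 now waits for max(J4, J2, J3, Z).
New critical path: J3→J4→Z→J6 = 4+5+8+7 = 24 ⇒ 24 days.

24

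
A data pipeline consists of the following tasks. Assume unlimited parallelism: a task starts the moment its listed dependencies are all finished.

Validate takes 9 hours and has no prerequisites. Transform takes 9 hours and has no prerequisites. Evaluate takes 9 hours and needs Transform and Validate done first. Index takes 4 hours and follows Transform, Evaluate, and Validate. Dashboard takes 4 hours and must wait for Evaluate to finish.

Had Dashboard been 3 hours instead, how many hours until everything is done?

22

Critical path before the change: Transform→Evaluate→Dashboard = 9+9+4 = 22 giving 22 hours.
Dashboard is on the critical path; changing it to 3 makes that path 21 hours.
The binding chain switches to Validate→Evaluate→Index = 9+9+4 = 22; finish 22 hours.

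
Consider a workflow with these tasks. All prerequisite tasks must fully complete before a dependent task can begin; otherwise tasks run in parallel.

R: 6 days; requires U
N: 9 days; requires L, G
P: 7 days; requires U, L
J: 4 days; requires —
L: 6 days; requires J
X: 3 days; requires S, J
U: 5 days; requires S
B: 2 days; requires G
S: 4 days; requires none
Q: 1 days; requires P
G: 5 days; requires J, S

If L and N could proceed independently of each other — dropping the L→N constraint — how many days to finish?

18

Before: longest chain J→L→N = 4+6+9 = 19, finish 19.
Without L→N, N's earliest start moves from 10 to 9.
New critical path: S→G→N = 4+5+9 = 18 ⇒ 18 days.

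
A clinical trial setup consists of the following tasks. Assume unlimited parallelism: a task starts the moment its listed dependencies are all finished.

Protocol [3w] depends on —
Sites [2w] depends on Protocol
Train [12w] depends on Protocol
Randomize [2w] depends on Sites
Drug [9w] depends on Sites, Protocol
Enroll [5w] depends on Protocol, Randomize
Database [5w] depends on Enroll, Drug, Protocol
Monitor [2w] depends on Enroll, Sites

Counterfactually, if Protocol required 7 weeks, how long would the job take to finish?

Baseline: Protocol→Sites→Drug→Database = 3+2+9+5 = 19 → 19 weeks.
Protocol lies on that path, so at 7 weeks the path becomes 23 weeks.
No other chain overtakes it, so the finish is 23 weeks.

23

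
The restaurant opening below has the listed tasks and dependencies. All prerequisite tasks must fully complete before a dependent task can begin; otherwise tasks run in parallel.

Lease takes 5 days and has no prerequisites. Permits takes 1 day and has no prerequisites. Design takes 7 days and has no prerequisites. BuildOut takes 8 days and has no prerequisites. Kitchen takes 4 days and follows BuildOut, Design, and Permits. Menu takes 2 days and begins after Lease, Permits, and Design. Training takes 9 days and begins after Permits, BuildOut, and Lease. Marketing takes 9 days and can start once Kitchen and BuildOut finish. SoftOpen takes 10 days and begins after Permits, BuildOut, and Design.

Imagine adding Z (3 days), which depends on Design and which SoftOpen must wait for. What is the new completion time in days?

21

Originally the restaurant opening takes 21 days.
With Z inserted, SoftOpen now waits for max(Permits, BuildOut, Design, Z).
New critical path: BuildOut→Kitchen→Marketing = 8+4+9 = 21 ⇒ 21 days.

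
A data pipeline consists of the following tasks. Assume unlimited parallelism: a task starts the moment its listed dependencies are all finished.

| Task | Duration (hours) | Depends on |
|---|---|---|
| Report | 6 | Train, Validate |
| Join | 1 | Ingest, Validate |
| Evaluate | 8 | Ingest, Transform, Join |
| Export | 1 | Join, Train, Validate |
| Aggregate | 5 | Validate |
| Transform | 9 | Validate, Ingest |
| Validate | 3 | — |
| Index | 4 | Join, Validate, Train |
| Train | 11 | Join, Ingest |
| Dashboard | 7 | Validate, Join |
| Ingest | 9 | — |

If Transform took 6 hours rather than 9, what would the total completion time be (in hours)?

27

Critical path before the change: Ingest→Join→Train→Report = 9+1+11+6 = 27 giving 27 hours.
Transform has 1 hour of float (longest path through it is 26).
The critical path is still Ingest→Join→Train→Report; finish is now 27 hours.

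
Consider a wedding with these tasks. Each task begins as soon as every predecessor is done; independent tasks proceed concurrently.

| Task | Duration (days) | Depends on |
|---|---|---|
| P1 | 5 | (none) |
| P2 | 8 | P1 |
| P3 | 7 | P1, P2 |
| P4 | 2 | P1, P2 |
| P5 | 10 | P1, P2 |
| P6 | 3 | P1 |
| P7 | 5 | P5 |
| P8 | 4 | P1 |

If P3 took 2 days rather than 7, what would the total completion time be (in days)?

Actual critical path: P1→P2→P5→P7 = 5+8+10+5 = 28 ⇒ 28 days.
P3 has 8 days of float (longest path through it is 20).
The critical path is still P1→P2→P5→P7; finish is now 28 days.

28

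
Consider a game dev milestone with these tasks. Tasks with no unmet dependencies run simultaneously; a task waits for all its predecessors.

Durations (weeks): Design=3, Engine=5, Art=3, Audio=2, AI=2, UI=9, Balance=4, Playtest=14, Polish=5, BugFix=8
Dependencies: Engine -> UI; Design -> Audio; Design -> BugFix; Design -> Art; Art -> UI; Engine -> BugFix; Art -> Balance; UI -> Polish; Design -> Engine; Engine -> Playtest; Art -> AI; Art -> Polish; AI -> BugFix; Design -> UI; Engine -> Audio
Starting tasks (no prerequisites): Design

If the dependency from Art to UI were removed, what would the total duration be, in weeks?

22

With the dependency in place, Design→Engine→UI→Polish = 3+5+9+5 = 22 sets the finish at 22 weeks.
Dropping Art→UI doesn't change UI's earliest start (8); another predecessor still binds.
The longest chain is now Design→Engine→UI→Polish = 3+5+9+5 = 22, so the game dev milestone takes 22 weeks.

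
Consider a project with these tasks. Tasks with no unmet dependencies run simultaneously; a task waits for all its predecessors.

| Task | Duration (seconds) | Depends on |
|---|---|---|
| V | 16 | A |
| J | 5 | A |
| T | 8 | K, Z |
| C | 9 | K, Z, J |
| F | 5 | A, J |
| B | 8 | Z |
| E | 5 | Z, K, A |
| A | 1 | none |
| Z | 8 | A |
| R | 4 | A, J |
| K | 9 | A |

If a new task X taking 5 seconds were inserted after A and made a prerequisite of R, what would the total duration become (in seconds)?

19

Originally the schedule takes 19 seconds.
With X inserted, R now waits for max(A, J, X).
New critical path: A→K→C = 1+9+9 = 19 ⇒ 19 seconds.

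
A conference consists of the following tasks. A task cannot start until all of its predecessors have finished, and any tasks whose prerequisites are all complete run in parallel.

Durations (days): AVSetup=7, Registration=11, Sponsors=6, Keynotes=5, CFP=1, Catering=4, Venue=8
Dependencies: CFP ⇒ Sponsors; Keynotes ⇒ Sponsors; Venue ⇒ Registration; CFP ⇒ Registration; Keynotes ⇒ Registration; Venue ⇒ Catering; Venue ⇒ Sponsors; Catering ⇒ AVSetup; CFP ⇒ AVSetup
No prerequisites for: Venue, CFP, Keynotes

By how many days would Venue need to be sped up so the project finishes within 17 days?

2

Current finish: 19 days; target: 17.
Venue is on every critical path, so each day cut from Venue cuts the finish by one (this holds down to a finish of 16).
Need 19 − 17 = 2 days off Venue → Venue becomes 6 days, finish becomes 17.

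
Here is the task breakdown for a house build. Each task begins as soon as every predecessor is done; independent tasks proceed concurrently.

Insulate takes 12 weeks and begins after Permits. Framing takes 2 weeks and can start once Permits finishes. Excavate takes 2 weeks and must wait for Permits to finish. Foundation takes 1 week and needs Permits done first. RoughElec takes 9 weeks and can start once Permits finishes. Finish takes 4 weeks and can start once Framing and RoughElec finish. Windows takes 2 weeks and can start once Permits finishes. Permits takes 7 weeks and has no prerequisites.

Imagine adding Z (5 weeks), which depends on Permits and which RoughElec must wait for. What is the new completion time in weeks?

Originally the schedule takes 20 weeks.
With Z inserted, RoughElec now waits for max(Permits, Z).
New critical path: Permits→Z→RoughElec→Finish = 7+5+9+4 = 25 ⇒ 25 weeks.

25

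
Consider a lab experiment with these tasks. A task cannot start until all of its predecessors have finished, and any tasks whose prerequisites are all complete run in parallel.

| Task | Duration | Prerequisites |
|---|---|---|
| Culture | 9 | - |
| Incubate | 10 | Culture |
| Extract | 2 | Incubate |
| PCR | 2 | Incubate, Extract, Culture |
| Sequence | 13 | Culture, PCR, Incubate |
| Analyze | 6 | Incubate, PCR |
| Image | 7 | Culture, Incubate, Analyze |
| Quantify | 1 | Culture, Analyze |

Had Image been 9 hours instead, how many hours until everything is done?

38

Critical path before the change: Culture→Incubate→Extract→PCR→Analyze→Image = 9+10+2+2+6+7 = 36 giving 36 hours.
Since Image is critical, the +2 change carries straight to that chain (now 38 hours).
The critical path is still Culture→Incubate→Extract→PCR→Analyze→Image; finish is now 38 hours.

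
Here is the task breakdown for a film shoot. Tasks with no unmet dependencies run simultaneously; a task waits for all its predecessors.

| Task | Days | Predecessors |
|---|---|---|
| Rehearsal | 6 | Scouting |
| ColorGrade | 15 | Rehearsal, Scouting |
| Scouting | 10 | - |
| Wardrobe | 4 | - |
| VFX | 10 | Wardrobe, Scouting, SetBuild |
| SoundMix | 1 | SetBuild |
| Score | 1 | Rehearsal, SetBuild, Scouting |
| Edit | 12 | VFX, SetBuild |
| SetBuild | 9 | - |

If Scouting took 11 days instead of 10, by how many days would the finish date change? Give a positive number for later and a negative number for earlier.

As given, the longest chain is Scouting→VFX→Edit = 10+10+12 = 32, so the finish is 32 days.
Scouting is on the critical path; changing it to 11 makes that path 33 days.
No other chain overtakes it, so the finish is 33 days.
Change in finish: 33 − 32 = +1 days.

1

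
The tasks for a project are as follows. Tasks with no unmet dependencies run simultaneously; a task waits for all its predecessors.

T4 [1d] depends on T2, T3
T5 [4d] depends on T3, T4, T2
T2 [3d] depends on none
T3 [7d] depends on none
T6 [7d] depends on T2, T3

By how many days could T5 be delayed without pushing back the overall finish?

Critical path: T3→T6 = 7+7 = 14, so the finish is 14 days.
T5 finishes as early as 12 and must finish by 14.
So T5 can slip 14 − 12 = 2 days.

2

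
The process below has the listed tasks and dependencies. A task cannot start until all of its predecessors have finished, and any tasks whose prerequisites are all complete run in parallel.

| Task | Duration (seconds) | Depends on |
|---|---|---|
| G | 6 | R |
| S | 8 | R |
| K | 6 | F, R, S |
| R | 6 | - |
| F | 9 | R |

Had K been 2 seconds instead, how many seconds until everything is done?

17

As given, the longest chain is R→F→K = 6+9+6 = 21, so the finish is 21 seconds.
K is on the critical path; changing it to 2 makes that path 17 seconds.
That remains the longest chain; total 17 seconds.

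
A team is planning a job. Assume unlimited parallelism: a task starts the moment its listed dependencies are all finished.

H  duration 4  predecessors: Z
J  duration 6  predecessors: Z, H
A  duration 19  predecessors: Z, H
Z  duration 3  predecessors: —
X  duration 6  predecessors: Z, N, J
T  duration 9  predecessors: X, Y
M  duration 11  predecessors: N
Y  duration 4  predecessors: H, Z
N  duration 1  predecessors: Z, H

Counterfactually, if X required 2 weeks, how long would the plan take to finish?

26

Actual critical path: Z→H→J→X→T = 3+4+6+6+9 = 28 ⇒ 28 weeks.
Since X is critical, the -4 change carries straight to that chain (now 24 weeks).
New critical path: Z→H→A = 3+4+19 = 26 ⇒ 26 weeks.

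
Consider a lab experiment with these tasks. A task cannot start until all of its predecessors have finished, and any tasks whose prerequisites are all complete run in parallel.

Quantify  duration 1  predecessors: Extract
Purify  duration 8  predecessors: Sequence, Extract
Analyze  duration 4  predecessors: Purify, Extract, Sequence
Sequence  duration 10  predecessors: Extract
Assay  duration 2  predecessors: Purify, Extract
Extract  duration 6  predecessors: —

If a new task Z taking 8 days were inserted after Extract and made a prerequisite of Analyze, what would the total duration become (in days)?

28

Originally the plan takes 28 days.
With Z inserted, Analyze now waits for max(Purify, Extract, Sequence, Z).
New critical path: Extract→Sequence→Purify→Analyze = 6+10+8+4 = 28 ⇒ 28 days.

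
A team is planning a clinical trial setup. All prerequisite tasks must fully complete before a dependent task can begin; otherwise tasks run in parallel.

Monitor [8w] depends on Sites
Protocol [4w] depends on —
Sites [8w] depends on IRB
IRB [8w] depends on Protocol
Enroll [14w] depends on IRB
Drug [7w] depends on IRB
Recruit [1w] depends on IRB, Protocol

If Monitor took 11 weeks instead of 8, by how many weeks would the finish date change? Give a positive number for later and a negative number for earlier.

Critical path before the change: Protocol→IRB→Sites→Monitor = 4+8+8+8 = 28 giving 28 weeks.
Monitor lies on that path, so at 11 weeks the path becomes 31 weeks.
The critical path is still Protocol→IRB→Sites→Monitor; finish is now 31 weeks.
Change in finish: 31 − 28 = +3 weeks.

3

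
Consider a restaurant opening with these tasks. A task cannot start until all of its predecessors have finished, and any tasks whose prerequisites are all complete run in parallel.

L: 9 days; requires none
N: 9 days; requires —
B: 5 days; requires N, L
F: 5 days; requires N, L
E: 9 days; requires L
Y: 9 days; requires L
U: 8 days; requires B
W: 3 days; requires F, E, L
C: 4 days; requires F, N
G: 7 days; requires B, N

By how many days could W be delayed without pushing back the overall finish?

1

Critical path: L→B→U = 9+5+8 = 22, so the finish is 22 days.
Longest path through W: 21 days (earliest finish 21, latest finish 22).
Float = 22 − 21 = 1.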